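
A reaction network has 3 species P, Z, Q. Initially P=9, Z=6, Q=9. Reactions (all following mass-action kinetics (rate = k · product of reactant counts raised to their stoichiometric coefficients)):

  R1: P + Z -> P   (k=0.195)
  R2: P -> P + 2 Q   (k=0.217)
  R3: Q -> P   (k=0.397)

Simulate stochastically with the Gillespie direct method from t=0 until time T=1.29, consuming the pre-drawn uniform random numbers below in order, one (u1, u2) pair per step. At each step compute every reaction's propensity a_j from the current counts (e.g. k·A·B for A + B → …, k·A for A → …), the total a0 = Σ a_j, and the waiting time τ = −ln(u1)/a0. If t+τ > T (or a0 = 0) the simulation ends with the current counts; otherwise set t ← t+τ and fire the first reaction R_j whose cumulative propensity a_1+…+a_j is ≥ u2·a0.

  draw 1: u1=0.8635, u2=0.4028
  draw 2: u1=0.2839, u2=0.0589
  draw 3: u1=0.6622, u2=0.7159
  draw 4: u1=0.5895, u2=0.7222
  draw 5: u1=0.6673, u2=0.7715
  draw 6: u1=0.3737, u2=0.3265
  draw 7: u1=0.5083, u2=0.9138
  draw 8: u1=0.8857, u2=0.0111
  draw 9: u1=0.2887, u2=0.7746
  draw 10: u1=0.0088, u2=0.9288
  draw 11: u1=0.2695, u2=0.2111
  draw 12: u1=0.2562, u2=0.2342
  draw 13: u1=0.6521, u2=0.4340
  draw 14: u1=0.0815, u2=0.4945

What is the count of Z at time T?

Z at T = 0

t=0.000: P=9 Z=6 Q=9
Draw 1: a1=10.530, a2=1.953, a3=3.573, a0=16.056; τ=−ln(0.8635)/16.056=0.009 → t=0.009; u2·a0=0.4028·16.056=6.467 ≤ a1=10.530 → R1 fires; P=9 Z=5 Q=9
Draw 2: a1=8.775, a2=1.953, a3=3.573, a0=14.301; τ=−ln(0.2839)/14.301=0.088 → t=0.097; u2·a0=0.0589·14.301=0.842 ≤ a1=8.775 → R1 fires; P=9 Z=4 Q=9
Draw 3: a1=7.020, a2=1.953, a3=3.573, a0=12.546; τ=−ln(0.6622)/12.546=0.033 → t=0.130; u2·a0=0.7159·12.546=8.982; a1+a2=8.973 < 8.982 ≤ a1+…+a3=12.546 → R3 fires; P=10 Z=4 Q=8
Draw 4: a1=7.800, a2=2.170, a3=3.176, a0=13.146; τ=−ln(0.5895)/13.146=0.040 → t=0.170; u2·a0=0.7222·13.146=9.494; a1=7.800 < 9.494 ≤ a1+a2=9.970 → R2 fires; P=10 Z=4 Q=10
Draw 5: a1=7.800, a2=2.170, a3=3.970, a0=13.940; τ=−ln(0.6673)/13.940=0.029 → t=0.199; u2·a0=0.7715·13.940=10.755; a1+a2=9.970 < 10.755 ≤ a1+…+a3=13.940 → R3 fires; P=11 Z=4 Q=9
Draw 6: a1=8.580, a2=2.387, a3=3.573, a0=14.540; τ=−ln(0.3737)/14.540=0.068 → t=0.267; u2·a0=0.3265·14.540=4.747 ≤ a1=8.580 → R1 fires; P=11 Z=3 Q=9
Draw 7: a1=6.435, a2=2.387, a3=3.573, a0=12.395; τ=−ln(0.5083)/12.395=0.055 → t=0.322; u2·a0=0.9138·12.395=11.327; a1+a2=8.822 < 11.327 ≤ a1+…+a3=12.395 → R3 fires; P=12 Z=3 Q=8
Draw 8: a1=7.020, a2=2.604, a3=3.176, a0=12.800; τ=−ln(0.8857)/12.800=0.009 → t=0.331; u2·a0=0.0111·12.800=0.142 ≤ a1=7.020 → R1 fires; P=12 Z=2 Q=8
Draw 9: a1=4.680, a2=2.604, a3=3.176, a0=10.460; τ=−ln(0.2887)/10.460=0.119 → t=0.450; u2·a0=0.7746·10.460=8.102; a1+a2=7.284 < 8.102 ≤ a1+…+a3=10.460 → R3 fires; P=13 Z=2 Q=7
Draw 10: a1=5.070, a2=2.821, a3=2.779, a0=10.670; τ=−ln(0.0088)/10.670=0.444 → t=0.893; u2·a0=0.9288·10.670=9.910; a1+a2=7.891 < 9.910 ≤ a1+…+a3=10.670 → R3 fires; P=14 Z=2 Q=6
Draw 11: a1=5.460, a2=3.038, a3=2.382, a0=10.880; τ=−ln(0.2695)/10.880=0.121 → t=1.014; u2·a0=0.2111·10.880=2.297 ≤ a1=5.460 → R1 fires; P=14 Z=1 Q=6
Draw 12: a1=2.730, a2=3.038, a3=2.382, a0=8.150; τ=−ln(0.2562)/8.150=0.167 → t=1.181; u2·a0=0.2342·8.150=1.909 ≤ a1=2.730 → R1 fires; P=14 Z=0 Q=6
Draw 13: a1=0.000, a2=3.038, a3=2.382, a0=5.420; τ=−ln(0.6521)/5.420=0.079 → t=1.260; u2·a0=0.4340·5.420=2.352; a1=0.000 < 2.352 ≤ a1+a2=3.038 → R2 fires; P=14 Z=0 Q=8
Draw 14: a1=0.000, a2=3.038, a3=3.176, a0=6.214; τ=−ln(0.0815)/6.214=0.403 → t=1.663 > T=1.29: stop.
Read off Z at T=1.29: 0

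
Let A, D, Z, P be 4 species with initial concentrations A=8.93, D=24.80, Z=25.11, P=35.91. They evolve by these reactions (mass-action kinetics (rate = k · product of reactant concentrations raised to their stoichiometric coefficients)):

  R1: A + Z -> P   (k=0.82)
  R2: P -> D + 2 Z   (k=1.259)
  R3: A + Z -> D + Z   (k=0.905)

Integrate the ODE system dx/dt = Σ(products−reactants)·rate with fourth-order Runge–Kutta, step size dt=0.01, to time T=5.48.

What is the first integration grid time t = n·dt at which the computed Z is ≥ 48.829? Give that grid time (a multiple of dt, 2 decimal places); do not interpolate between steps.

RK4 with dt=0.01: 548 steps to T=5.48. Trajectory (selected grid times):
t=0.00: A=8.93 D=24.80 Z=25.11 P=35.91
t=0.34: A=0.00 D=43.39 Z=48.67 P=26.25
t=0.35: A=0.00 D=43.71 Z=49.32 P=25.93
t=0.61: A=0.00 D=50.95 Z=63.80 P=18.69
t=1.22: A=0.00 D=60.97 Z=83.83 P=8.67
t=1.83: A=0.00 D=65.62 Z=93.13 P=4.02
t=2.44: A=0.00 D=67.77 Z=97.44 P=1.87
t=3.04: A=0.00 D=68.76 Z=99.42 P=0.88
t=3.65: A=0.00 D=69.23 Z=100.36 P=0.41
t=4.26: A=0.00 D=69.45 Z=100.80 P=0.19
t=4.87: A=0.00 D=69.55 Z=101.00 P=0.09
t=5.48: A=0.00 D=69.60 Z=101.09 P=0.04
Z(0.34)=48.666 < 48.829 but Z(0.35)=49.323 ≥ 48.829, so the first grid time is t=0.35.

Threshold first reached at t = 0.35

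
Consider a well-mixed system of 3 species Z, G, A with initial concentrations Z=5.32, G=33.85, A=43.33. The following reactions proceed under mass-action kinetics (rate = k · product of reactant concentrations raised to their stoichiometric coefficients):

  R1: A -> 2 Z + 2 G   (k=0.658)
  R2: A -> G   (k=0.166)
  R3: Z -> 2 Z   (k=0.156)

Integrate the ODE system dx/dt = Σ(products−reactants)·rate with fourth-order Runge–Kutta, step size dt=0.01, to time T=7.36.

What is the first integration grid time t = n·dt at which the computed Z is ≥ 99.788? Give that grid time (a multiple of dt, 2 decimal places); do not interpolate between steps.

RK4 with dt=0.01: 736 steps to T=7.36. Trajectory (selected grid times):
t=0.00: Z=5.32 G=33.85 A=43.33
t=0.82: Z=42.57 G=72.13 A=22.05
t=1.64: Z=66.96 G=91.61 A=11.22
t=2.45: Z=85.34 G=101.43 A=5.75
t=3.16: Z=99.66 G=106.01 A=3.21
t=3.17: Z=99.86 G=106.06 A=3.18
t=3.27: Z=101.84 G=106.51 A=2.93
t=4.09: Z=118.20 G=109.10 A=1.49
t=4.91: Z=135.59 G=110.42 A=0.76
t=5.72: Z=154.48 G=111.08 A=0.39
t=6.54: Z=175.89 G=111.43 A=0.20
t=7.36: Z=200.06 G=111.60 A=0.10
Z(3.16)=99.664 < 99.788 but Z(3.17)=99.862 ≥ 99.788, so the first grid time is t=3.17.

Threshold first reached at t = 3.17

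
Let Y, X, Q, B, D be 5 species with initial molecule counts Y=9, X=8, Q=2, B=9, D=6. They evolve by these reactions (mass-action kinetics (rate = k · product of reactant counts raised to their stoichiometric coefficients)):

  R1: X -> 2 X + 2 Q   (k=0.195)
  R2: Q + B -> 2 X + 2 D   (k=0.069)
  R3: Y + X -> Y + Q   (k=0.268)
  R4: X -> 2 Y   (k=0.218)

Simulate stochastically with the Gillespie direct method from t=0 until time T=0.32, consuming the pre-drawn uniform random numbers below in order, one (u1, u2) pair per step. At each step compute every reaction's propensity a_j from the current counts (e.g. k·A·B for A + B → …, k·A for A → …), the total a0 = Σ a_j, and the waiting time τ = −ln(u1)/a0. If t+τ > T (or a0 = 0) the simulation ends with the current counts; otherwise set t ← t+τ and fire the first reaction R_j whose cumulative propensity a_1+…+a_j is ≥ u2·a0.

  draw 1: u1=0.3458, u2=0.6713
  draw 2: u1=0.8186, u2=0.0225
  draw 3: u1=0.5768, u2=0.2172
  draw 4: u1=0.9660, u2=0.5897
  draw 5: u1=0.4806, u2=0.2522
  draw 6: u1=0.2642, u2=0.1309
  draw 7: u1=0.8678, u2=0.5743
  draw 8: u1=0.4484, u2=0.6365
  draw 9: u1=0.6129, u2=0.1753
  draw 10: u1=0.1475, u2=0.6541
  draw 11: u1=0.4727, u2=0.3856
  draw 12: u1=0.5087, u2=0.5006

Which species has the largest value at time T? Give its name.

t=0.000: Y=9 X=8 Q=2 B=9 D=6
Draw 1: a1=1.560, a2=1.242, a3=19.296, a4=1.744, a0=23.842; τ=−ln(0.3458)/23.842=0.045 → t=0.045; u2·a0=0.6713·23.842=16.005; a1+a2=2.802 < 16.005 ≤ a1+…+a3=22.098 → R3 fires; Y=9 X=7 Q=3 B=9 D=6
Draw 2: a1=1.365, a2=1.863, a3=16.884, a4=1.526, a0=21.638; τ=−ln(0.8186)/21.638=0.009 → t=0.054; u2·a0=0.0225·21.638=0.487 ≤ a1=1.365 → R1 fires; Y=9 X=8 Q=5 B=9 D=6
Draw 3: a1=1.560, a2=3.105, a3=19.296, a4=1.744, a0=25.705; τ=−ln(0.5768)/25.705=0.021 → t=0.075; u2·a0=0.2172·25.705=5.583; a1+a2=4.665 < 5.583 ≤ a1+…+a3=23.961 → R3 fires; Y=9 X=7 Q=6 B=9 D=6
Draw 4: a1=1.365, a2=3.726, a3=16.884, a4=1.526, a0=23.501; τ=−ln(0.9660)/23.501=0.001 → t=0.077; u2·a0=0.5897·23.501=13.859; a1+a2=5.091 < 13.859 ≤ a1+…+a3=21.975 → R3 fires; Y=9 X=6 Q=7 B=9 D=6
Draw 5: a1=1.170, a2=4.347, a3=14.472, a4=1.308, a0=21.297; τ=−ln(0.4806)/21.297=0.034 → t=0.111; u2·a0=0.2522·21.297=5.371; a1=1.170 < 5.371 ≤ a1+a2=5.517 → R2 fires; Y=9 X=8 Q=6 B=8 D=8
Draw 6: a1=1.560, a2=3.312, a3=19.296, a4=1.744, a0=25.912; τ=−ln(0.2642)/25.912=0.051 → t=0.162; u2·a0=0.1309·25.912=3.392; a1=1.560 < 3.392 ≤ a1+a2=4.872 → R2 fires; Y=9 X=10 Q=5 B=7 D=10
Draw 7: a1=1.950, a2=2.415, a3=24.120, a4=2.180, a0=30.665; τ=−ln(0.8678)/30.665=0.005 → t=0.167; u2·a0=0.5743·30.665=17.611; a1+a2=4.365 < 17.611 ≤ a1+…+a3=28.485 → R3 fires; Y=9 X=9 Q=6 B=7 D=10
Draw 8: a1=1.755, a2=2.898, a3=21.708, a4=1.962, a0=28.323; τ=−ln(0.4484)/28.323=0.028 → t=0.195; u2·a0=0.6365·28.323=18.028; a1+a2=4.653 < 18.028 ≤ a1+…+a3=26.361 → R3 fires; Y=9 X=8 Q=7 B=7 D=10
Draw 9: a1=1.560, a2=3.381, a3=19.296, a4=1.744, a0=25.981; τ=−ln(0.6129)/25.981=0.019 → t=0.214; u2·a0=0.1753·25.981=4.554; a1=1.560 < 4.554 ≤ a1+a2=4.941 → R2 fires; Y=9 X=10 Q=6 B=6 D=12
Draw 10: a1=1.950, a2=2.484, a3=24.120, a4=2.180, a0=30.734; τ=−ln(0.1475)/30.734=0.062 → t=0.277; u2·a0=0.6541·30.734=20.103; a1+a2=4.434 < 20.103 ≤ a1+…+a3=28.554 → R3 fires; Y=9 X=9 Q=7 B=6 D=12
Draw 11: a1=1.755, a2=2.898, a3=21.708, a4=1.962, a0=28.323; τ=−ln(0.4727)/28.323=0.026 → t=0.303; u2·a0=0.3856·28.323=10.921; a1+a2=4.653 < 10.921 ≤ a1+…+a3=26.361 → R3 fires; Y=9 X=8 Q=8 B=6 D=12
Draw 12: a1=1.560, a2=3.312, a3=19.296, a4=1.744, a0=25.912; τ=−ln(0.5087)/25.912=0.026 → t=0.329 > T=0.32: stop.
At T=0.32: Y=9 X=8 Q=8 B=6 D=12; the largest is D.

Dominant species at T: D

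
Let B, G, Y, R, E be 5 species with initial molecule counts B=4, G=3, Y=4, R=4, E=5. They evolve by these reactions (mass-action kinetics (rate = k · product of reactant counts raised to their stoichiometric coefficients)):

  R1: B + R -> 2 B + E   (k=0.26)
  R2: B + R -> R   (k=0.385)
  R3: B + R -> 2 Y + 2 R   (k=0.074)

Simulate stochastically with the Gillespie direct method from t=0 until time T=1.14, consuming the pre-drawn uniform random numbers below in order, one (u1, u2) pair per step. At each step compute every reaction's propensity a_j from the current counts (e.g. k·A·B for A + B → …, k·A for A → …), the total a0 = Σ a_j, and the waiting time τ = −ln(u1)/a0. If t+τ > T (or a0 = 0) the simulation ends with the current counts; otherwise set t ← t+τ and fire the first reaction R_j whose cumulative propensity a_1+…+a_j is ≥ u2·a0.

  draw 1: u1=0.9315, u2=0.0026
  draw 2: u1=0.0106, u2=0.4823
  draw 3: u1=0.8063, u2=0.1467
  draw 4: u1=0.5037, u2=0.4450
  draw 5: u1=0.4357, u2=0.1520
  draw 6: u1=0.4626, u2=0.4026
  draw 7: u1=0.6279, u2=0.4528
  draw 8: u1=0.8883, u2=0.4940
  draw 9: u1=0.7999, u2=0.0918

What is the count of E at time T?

E at T = 8

t=0.000: B=4 G=3 Y=4 R=4 E=5
Draw 1: a1=4.160, a2=6.160, a3=1.184, a0=11.504; τ=−ln(0.9315)/11.504=0.006 → t=0.006; u2·a0=0.0026·11.504=0.030 ≤ a1=4.160 → R1 fires; B=5 G=3 Y=4 R=3 E=6
Draw 2: a1=3.900, a2=5.775, a3=1.110, a0=10.785; τ=−ln(0.0106)/10.785=0.422 → t=0.428; u2·a0=0.4823·10.785=5.202; a1=3.900 < 5.202 ≤ a1+a2=9.675 → R2 fires; B=4 G=3 Y=4 R=3 E=6
Draw 3: a1=3.120, a2=4.620, a3=0.888, a0=8.628; τ=−ln(0.8063)/8.628=0.025 → t=0.453; u2·a0=0.1467·8.628=1.266 ≤ a1=3.120 → R1 fires; B=5 G=3 Y=4 R=2 E=7
Draw 4: a1=2.600, a2=3.850, a3=0.740, a0=7.190; τ=−ln(0.5037)/7.190=0.095 → t=0.548; u2·a0=0.4450·7.190=3.200; a1=2.600 < 3.200 ≤ a1+a2=6.450 → R2 fires; B=4 G=3 Y=4 R=2 E=7
Draw 5: a1=2.080, a2=3.080, a3=0.592, a0=5.752; τ=−ln(0.4357)/5.752=0.144 → t=0.693; u2·a0=0.1520·5.752=0.874 ≤ a1=2.080 → R1 fires; B=5 G=3 Y=4 R=1 E=8
Draw 6: a1=1.300, a2=1.925, a3=0.370, a0=3.595; τ=−ln(0.4626)/3.595=0.214 → t=0.907; u2·a0=0.4026·3.595=1.447; a1=1.300 < 1.447 ≤ a1+a2=3.225 → R2 fires; B=4 G=3 Y=4 R=1 E=8
Draw 7: a1=1.040, a2=1.540, a3=0.296, a0=2.876; τ=−ln(0.6279)/2.876=0.162 → t=1.069; u2·a0=0.4528·2.876=1.302; a1=1.040 < 1.302 ≤ a1+a2=2.580 → R2 fires; B=3 G=3 Y=4 R=1 E=8
Draw 8: a1=0.780, a2=1.155, a3=0.222, a0=2.157; τ=−ln(0.8883)/2.157=0.055 → t=1.124; u2·a0=0.4940·2.157=1.066; a1=0.780 < 1.066 ≤ a1+a2=1.935 → R2 fires; B=2 G=3 Y=4 R=1 E=8
Draw 9: a1=0.520, a2=0.770, a3=0.148, a0=1.438; τ=−ln(0.7999)/1.438=0.155 → t=1.279 > T=1.14: stop.
Read off E at T=1.14: 8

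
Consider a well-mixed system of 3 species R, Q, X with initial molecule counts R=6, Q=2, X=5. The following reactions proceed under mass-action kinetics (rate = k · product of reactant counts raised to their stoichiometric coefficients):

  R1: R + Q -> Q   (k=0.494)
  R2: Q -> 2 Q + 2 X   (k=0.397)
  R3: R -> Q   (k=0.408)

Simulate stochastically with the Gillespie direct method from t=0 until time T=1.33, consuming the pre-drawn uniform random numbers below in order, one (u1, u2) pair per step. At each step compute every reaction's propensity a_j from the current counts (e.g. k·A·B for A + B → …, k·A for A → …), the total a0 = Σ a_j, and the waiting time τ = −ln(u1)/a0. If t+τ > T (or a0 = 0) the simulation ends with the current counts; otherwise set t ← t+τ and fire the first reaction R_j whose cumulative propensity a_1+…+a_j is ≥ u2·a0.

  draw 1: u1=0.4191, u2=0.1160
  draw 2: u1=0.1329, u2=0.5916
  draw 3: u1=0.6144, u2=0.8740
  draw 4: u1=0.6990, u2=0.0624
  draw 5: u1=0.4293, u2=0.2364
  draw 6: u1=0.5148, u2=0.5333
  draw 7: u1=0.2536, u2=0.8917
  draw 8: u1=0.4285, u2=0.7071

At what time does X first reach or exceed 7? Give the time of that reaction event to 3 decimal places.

t=0.000: R=6 Q=2 X=5
Draw 1: a1=5.928, a2=0.794, a3=2.448, a0=9.170; τ=−ln(0.4191)/9.170=0.095 → t=0.095; u2·a0=0.1160·9.170=1.064 ≤ a1=5.928 → R1 fires; R=5 Q=2 X=5
Draw 2: a1=4.940, a2=0.794, a3=2.040, a0=7.774; τ=−ln(0.1329)/7.774=0.260 → t=0.354; u2·a0=0.5916·7.774=4.599 ≤ a1=4.940 → R1 fires; R=4 Q=2 X=5
Draw 3: a1=3.952, a2=0.794, a3=1.632, a0=6.378; τ=−ln(0.6144)/6.378=0.076 → t=0.431; u2·a0=0.8740·6.378=5.574; a1+a2=4.746 < 5.574 ≤ a1+…+a3=6.378 → R3 fires; R=3 Q=3 X=5
Draw 4: a1=4.446, a2=1.191, a3=1.224, a0=6.861; τ=−ln(0.6990)/6.861=0.052 → t=0.483; u2·a0=0.0624·6.861=0.428 ≤ a1=4.446 → R1 fires; R=2 Q=3 X=5
Draw 5: a1=2.964, a2=1.191, a3=0.816, a0=4.971; τ=−ln(0.4293)/4.971=0.170 → t=0.653; u2·a0=0.2364·4.971=1.175 ≤ a1=2.964 → R1 fires; R=1 Q=3 X=5
Draw 6: a1=1.482, a2=1.191, a3=0.408, a0=3.081; τ=−ln(0.5148)/3.081=0.216 → t=0.869; u2·a0=0.5333·3.081=1.643; a1=1.482 < 1.643 ≤ a1+a2=2.673 → R2 fires; R=1 Q=4 X=7
Draw 7: a1=1.976, a2=1.588, a3=0.408, a0=3.972; τ=−ln(0.2536)/3.972=0.345 → t=1.214; u2·a0=0.8917·3.972=3.542; a1=1.976 < 3.542 ≤ a1+a2=3.564 → R2 fires; R=1 Q=5 X=9
Draw 8: a1=2.470, a2=1.985, a3=0.408, a0=4.863; τ=−ln(0.4285)/4.863=0.174 → t=1.388 > T=1.33: stop.
X first becomes ≥ 7 when it reaches 7 at the event at t=0.869.

Threshold first reached at t = 0.869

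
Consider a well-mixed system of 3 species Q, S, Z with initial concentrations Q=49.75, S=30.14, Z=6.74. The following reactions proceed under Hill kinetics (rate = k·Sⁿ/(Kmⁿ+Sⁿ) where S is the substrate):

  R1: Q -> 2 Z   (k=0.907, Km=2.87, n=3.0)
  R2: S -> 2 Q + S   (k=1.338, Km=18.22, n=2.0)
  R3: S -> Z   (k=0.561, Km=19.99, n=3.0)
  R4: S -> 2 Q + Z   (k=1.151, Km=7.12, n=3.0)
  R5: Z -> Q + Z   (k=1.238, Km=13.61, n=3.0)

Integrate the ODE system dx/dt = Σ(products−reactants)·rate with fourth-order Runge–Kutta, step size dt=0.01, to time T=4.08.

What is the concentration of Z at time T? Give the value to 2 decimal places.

Z at T = 20.37

RK4 with dt=0.01: 408 steps to T=4.08. Trajectory (selected grid times):
t=0.00: Q=49.75 S=30.14 Z=6.74
t=0.45: Q=51.32 S=29.44 Z=8.26
t=0.91: Q=52.96 S=28.72 Z=9.81
t=1.36: Q=54.60 S=28.02 Z=11.32
t=1.81: Q=56.28 S=27.33 Z=12.83
t=2.27: Q=58.03 S=26.63 Z=14.37
t=2.72: Q=59.78 S=25.94 Z=15.87
t=3.17: Q=61.54 S=25.26 Z=17.37
t=3.63: Q=63.36 S=24.58 Z=18.89
t=4.08: Q=65.15 S=23.91 Z=20.37
Read off Z at T=4.08: 20.37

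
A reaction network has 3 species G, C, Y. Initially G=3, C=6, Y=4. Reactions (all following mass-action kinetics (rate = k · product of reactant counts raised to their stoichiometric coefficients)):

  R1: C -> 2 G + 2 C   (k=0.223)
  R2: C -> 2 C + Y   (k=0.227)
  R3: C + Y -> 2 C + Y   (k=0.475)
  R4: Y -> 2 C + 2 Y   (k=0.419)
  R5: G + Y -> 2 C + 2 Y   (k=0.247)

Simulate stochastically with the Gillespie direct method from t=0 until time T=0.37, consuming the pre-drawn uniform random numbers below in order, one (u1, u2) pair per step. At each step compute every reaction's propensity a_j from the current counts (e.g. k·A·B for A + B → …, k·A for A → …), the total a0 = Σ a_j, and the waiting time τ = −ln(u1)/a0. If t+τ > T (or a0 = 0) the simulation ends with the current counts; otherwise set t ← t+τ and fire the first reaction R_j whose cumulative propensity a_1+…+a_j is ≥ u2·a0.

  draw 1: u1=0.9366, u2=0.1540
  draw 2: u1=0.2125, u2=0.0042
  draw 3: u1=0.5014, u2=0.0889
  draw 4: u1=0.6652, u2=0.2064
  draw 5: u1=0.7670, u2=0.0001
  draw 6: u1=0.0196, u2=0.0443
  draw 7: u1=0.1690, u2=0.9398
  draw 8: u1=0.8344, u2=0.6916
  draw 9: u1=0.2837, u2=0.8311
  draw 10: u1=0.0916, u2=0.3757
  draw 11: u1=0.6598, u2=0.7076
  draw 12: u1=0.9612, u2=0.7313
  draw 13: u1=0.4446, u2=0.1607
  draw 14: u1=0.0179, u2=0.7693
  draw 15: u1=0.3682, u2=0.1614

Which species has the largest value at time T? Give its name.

Dominant species at T: C

t=0.000: G=3 C=6 Y=4
Draw 1: a1=1.338, a2=1.362, a3=11.400, a4=1.676, a5=2.964, a0=18.740; τ=−ln(0.9366)/18.740=0.003 → t=0.003; u2·a0=0.1540·18.740=2.886; a1+a2=2.700 < 2.886 ≤ a1+…+a3=14.100 → R3 fires; G=3 C=7 Y=4
Draw 2: a1=1.561, a2=1.589, a3=13.300, a4=1.676, a5=2.964, a0=21.090; τ=−ln(0.2125)/21.090=0.073 → t=0.077; u2·a0=0.0042·21.090=0.089 ≤ a1=1.561 → R1 fires; G=5 C=8 Y=4
Draw 3: a1=1.784, a2=1.816, a3=15.200, a4=1.676, a5=4.940, a0=25.416; τ=−ln(0.5014)/25.416=0.027 → t=0.104; u2·a0=0.0889·25.416=2.259; a1=1.784 < 2.259 ≤ a1+a2=3.600 → R2 fires; G=5 C=9 Y=5
Draw 4: a1=2.007, a2=2.043, a3=21.375, a4=2.095, a5=6.175, a0=33.695; τ=−ln(0.6652)/33.695=0.012 → t=0.116; u2·a0=0.2064·33.695=6.955; a1+a2=4.050 < 6.955 ≤ a1+…+a3=25.425 → R3 fires; G=5 C=10 Y=5
Draw 5: a1=2.230, a2=2.270, a3=23.750, a4=2.095, a5=6.175, a0=36.520; τ=−ln(0.7670)/36.520=0.007 → t=0.123; u2·a0=0.0001·36.520=0.004 ≤ a1=2.230 → R1 fires; G=7 C=11 Y=5
Draw 6: a1=2.453, a2=2.497, a3=26.125, a4=2.095, a5=8.645, a0=41.815; τ=−ln(0.0196)/41.815=0.094 → t=0.217; u2·a0=0.0443·41.815=1.852 ≤ a1=2.453 → R1 fires; G=9 C=12 Y=5
Draw 7: a1=2.676, a2=2.724, a3=28.500, a4=2.095, a5=11.115, a0=47.110; τ=−ln(0.1690)/47.110=0.038 → t=0.255; u2·a0=0.9398·47.110=44.274; a1+…+a4=35.995 < 44.274 ≤ a1+…+a5=47.110 → R5 fires; G=8 C=14 Y=6
Draw 8: a1=3.122, a2=3.178, a3=39.900, a4=2.514, a5=11.856, a0=60.570; τ=−ln(0.8344)/60.570=0.003 → t=0.258; u2·a0=0.6916·60.570=41.890; a1+a2=6.300 < 41.890 ≤ a1+…+a3=46.200 → R3 fires; G=8 C=15 Y=6
Draw 9: a1=3.345, a2=3.405, a3=42.750, a4=2.514, a5=11.856, a0=63.870; τ=−ln(0.2837)/63.870=0.020 → t=0.278; u2·a0=0.8311·63.870=53.082; a1+…+a4=52.014 < 53.082 ≤ a1+…+a5=63.870 → R5 fires; G=7 C=17 Y=7
Draw 10: a1=3.791, a2=3.859, a3=56.525, a4=2.933, a5=12.103, a0=79.211; τ=−ln(0.0916)/79.211=0.030 → t=0.308; u2·a0=0.3757·79.211=29.760; a1+a2=7.650 < 29.760 ≤ a1+…+a3=64.175 → R3 fires; G=7 C=18 Y=7
Draw 11: a1=4.014, a2=4.086, a3=59.850, a4=2.933, a5=12.103, a0=82.986; τ=−ln(0.6598)/82.986=0.005 → t=0.313; u2·a0=0.7076·82.986=58.721; a1+a2=8.100 < 58.721 ≤ a1+…+a3=67.950 → R3 fires; G=7 C=19 Y=7
Draw 12: a1=4.237, a2=4.313, a3=63.175, a4=2.933, a5=12.103, a0=86.761; τ=−ln(0.9612)/86.761=0.000 → t=0.314; u2·a0=0.7313·86.761=63.448; a1+a2=8.550 < 63.448 ≤ a1+…+a3=71.725 → R3 fires; G=7 C=20 Y=7
Draw 13: a1=4.460, a2=4.540, a3=66.500, a4=2.933, a5=12.103, a0=90.536; τ=−ln(0.4446)/90.536=0.009 → t=0.323; u2·a0=0.1607·90.536=14.549; a1+a2=9.000 < 14.549 ≤ a1+…+a3=75.500 → R3 fires; G=7 C=21 Y=7
Draw 14: a1=4.683, a2=4.767, a3=69.825, a4=2.933, a5=12.103, a0=94.311; τ=−ln(0.0179)/94.311=0.043 → t=0.365; u2·a0=0.7693·94.311=72.553; a1+a2=9.450 < 72.553 ≤ a1+…+a3=79.275 → R3 fires; G=7 C=22 Y=7
Draw 15: a1=4.906, a2=4.994, a3=73.150, a4=2.933, a5=12.103, a0=98.086; τ=−ln(0.3682)/98.086=0.010 → t=0.375 > T=0.37: stop.
At T=0.37: G=7 C=22 Y=7; the largest is C.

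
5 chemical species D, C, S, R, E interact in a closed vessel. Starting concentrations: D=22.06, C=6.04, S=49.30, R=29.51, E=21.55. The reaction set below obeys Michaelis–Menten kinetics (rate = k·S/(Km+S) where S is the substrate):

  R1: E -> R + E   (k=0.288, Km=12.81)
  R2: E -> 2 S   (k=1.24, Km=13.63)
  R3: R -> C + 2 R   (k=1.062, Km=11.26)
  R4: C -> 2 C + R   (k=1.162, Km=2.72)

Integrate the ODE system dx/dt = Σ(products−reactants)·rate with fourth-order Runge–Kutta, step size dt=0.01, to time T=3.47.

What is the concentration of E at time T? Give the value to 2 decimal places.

E at T = 18.98

RK4 with dt=0.01: 347 steps to T=3.47. Trajectory (selected grid times):
t=0.00: D=22.06 C=6.04 S=49.30 R=29.51 E=21.55
t=0.39: D=22.06 C=6.66 S=49.89 R=30.20 E=21.25
t=0.77: D=22.06 C=7.27 S=50.46 R=30.88 E=20.97
t=1.16: D=22.06 C=7.91 S=51.05 R=31.59 E=20.68
t=1.54: D=22.06 C=8.54 S=51.61 R=32.28 E=20.39
t=1.93: D=22.06 C=9.19 S=52.19 R=33.01 E=20.10
t=2.31: D=22.06 C=9.84 S=52.75 R=33.72 E=19.82
t=2.70: D=22.06 C=10.51 S=53.32 R=34.46 E=19.54
t=3.08: D=22.06 C=11.16 S=53.88 R=35.18 E=19.26
t=3.47: D=22.06 C=11.85 S=54.44 R=35.93 E=18.98
Read off E at T=3.47: 18.98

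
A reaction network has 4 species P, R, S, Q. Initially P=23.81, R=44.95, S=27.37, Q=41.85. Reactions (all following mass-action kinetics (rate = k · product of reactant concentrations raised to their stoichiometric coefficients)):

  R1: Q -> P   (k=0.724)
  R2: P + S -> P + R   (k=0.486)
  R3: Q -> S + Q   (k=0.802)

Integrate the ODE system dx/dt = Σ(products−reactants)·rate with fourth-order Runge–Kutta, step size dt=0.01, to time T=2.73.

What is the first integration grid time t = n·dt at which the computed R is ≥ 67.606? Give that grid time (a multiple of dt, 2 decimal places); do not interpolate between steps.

Threshold first reached at t = 0.12

RK4 with dt=0.01: 273 steps to T=2.73. Trajectory (selected grid times):
t=0.00: P=23.81 R=44.95 S=27.37 Q=41.85
t=0.11: P=27.01 R=66.95 S=8.92 Q=38.65
t=0.12: P=27.29 R=68.07 S=8.11 Q=38.37
t=0.30: P=31.98 R=79.02 S=2.35 Q=33.68
t=0.61: P=38.75 R=87.64 S=1.23 Q=26.91
t=0.91: P=44.00 R=93.83 S=0.86 Q=21.66
t=1.21: P=48.23 R=98.75 S=0.62 Q=17.43
t=1.52: P=51.74 R=102.79 S=0.46 Q=13.92
t=1.82: P=54.45 R=105.91 S=0.35 Q=11.21
t=2.12: P=56.64 R=108.42 S=0.27 Q=9.02
t=2.43: P=58.46 R=110.49 S=0.21 Q=7.20
t=2.73: P=59.86 R=112.09 S=0.16 Q=5.80
R(0.11)=66.945 < 67.606 but R(0.12)=68.068 ≥ 67.606, so the first grid time is t=0.12.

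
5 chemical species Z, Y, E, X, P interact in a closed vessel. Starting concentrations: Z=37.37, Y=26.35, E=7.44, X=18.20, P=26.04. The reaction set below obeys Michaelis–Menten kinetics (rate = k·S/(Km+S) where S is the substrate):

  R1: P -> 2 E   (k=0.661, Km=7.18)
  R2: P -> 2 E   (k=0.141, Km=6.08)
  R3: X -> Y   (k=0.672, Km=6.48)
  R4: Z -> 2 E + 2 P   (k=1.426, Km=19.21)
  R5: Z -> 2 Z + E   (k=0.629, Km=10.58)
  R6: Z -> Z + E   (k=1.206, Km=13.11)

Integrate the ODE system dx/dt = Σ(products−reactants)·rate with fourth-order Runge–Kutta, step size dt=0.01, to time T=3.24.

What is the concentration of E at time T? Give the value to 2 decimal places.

E at T = 22.12

RK4 with dt=0.01: 324 steps to T=3.24. Trajectory (selected grid times):
t=0.00: Z=37.37 Y=26.35 E=7.44 X=18.20 P=26.04
t=0.36: Z=37.21 Y=26.53 E=9.07 X=18.02 P=26.49
t=0.72: Z=37.05 Y=26.71 E=10.70 X=17.84 P=26.94
t=1.08: Z=36.88 Y=26.88 E=12.33 X=17.67 P=27.38
t=1.44: Z=36.72 Y=27.06 E=13.97 X=17.49 P=27.83
t=1.80: Z=36.56 Y=27.24 E=15.60 X=17.31 P=28.27
t=2.16: Z=36.40 Y=27.41 E=17.23 X=17.14 P=28.71
t=2.52: Z=36.24 Y=27.59 E=18.86 X=16.96 P=29.15
t=2.88: Z=36.08 Y=27.76 E=20.49 X=16.79 P=29.59
t=3.24: Z=35.92 Y=27.94 E=22.12 X=16.61 P=30.02
Read off E at T=3.24: 22.12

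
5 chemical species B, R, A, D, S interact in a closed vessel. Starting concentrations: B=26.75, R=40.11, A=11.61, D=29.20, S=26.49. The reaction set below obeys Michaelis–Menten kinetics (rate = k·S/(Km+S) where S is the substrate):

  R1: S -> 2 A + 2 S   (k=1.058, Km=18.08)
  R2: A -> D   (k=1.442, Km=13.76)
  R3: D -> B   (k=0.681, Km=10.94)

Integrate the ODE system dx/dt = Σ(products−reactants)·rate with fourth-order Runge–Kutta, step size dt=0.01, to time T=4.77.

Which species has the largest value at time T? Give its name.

RK4 with dt=0.01: 477 steps to T=4.77. Trajectory (selected grid times):
t=0.00: B=26.75 R=40.11 A=11.61 D=29.20 S=26.49
t=0.53: B=27.01 R=40.11 A=11.93 D=29.29 S=26.82
t=1.06: B=27.28 R=40.11 A=12.24 D=29.38 S=27.16
t=1.59: B=27.54 R=40.11 A=12.55 D=29.48 S=27.50
t=2.12: B=27.80 R=40.11 A=12.86 D=29.59 S=27.84
t=2.65: B=28.07 R=40.11 A=13.17 D=29.69 S=28.18
t=3.18: B=28.33 R=40.11 A=13.48 D=29.81 S=28.52
t=3.71: B=28.59 R=40.11 A=13.79 D=29.92 S=28.86
t=4.24: B=28.86 R=40.11 A=14.10 D=30.04 S=29.21
t=4.77: B=29.12 R=40.11 A=14.40 D=30.17 S=29.56
At T=4.77: B=29.12 R=40.11 A=14.40 D=30.17 S=29.56; the largest is R.

Dominant species at T: R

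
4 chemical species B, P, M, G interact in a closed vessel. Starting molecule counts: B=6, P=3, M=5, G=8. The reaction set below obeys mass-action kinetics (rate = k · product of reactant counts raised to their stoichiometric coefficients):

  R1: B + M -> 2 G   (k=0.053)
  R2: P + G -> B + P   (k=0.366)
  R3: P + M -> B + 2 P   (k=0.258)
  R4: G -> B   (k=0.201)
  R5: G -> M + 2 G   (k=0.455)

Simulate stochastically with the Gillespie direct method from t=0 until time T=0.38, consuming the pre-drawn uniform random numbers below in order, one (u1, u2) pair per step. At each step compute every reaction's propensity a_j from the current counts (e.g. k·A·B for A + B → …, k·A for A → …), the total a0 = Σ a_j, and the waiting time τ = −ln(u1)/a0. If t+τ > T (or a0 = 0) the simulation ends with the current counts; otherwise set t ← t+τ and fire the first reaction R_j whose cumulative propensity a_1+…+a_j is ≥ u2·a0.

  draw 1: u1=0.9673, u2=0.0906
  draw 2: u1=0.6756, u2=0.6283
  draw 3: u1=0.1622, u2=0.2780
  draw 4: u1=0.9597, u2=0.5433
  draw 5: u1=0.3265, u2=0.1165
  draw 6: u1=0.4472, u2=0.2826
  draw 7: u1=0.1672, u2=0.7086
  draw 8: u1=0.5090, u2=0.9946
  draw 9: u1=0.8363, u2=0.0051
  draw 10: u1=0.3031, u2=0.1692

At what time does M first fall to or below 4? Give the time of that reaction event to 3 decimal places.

t=0.000: B=6 P=3 M=5 G=8
Draw 1: a1=1.590, a2=8.784, a3=3.870, a4=1.608, a5=3.640, a0=19.492; τ=−ln(0.9673)/19.492=0.002 → t=0.002; u2·a0=0.0906·19.492=1.766; a1=1.590 < 1.766 ≤ a1+a2=10.374 → R2 fires; B=7 P=3 M=5 G=7
Draw 2: a1=1.855, a2=7.686, a3=3.870, a4=1.407, a5=3.185, a0=18.003; τ=−ln(0.6756)/18.003=0.022 → t=0.023; u2·a0=0.6283·18.003=11.311; a1+a2=9.541 < 11.311 ≤ a1+…+a3=13.411 → R3 fires; B=8 P=4 M=4 G=7
Draw 3: a1=1.696, a2=10.248, a3=4.128, a4=1.407, a5=3.185, a0=20.664; τ=−ln(0.1622)/20.664=0.088 → t=0.112; u2·a0=0.2780·20.664=5.745; a1=1.696 < 5.745 ≤ a1+a2=11.944 → R2 fires; B=9 P=4 M=4 G=6
Draw 4: a1=1.908, a2=8.784, a3=4.128, a4=1.206, a5=2.730, a0=18.756; τ=−ln(0.9597)/18.756=0.002 → t=0.114; u2·a0=0.5433·18.756=10.190; a1=1.908 < 10.190 ≤ a1+a2=10.692 → R2 fires; B=10 P=4 M=4 G=5
Draw 5: a1=2.120, a2=7.320, a3=4.128, a4=1.005, a5=2.275, a0=16.848; τ=−ln(0.3265)/16.848=0.066 → t=0.180; u2·a0=0.1165·16.848=1.963 ≤ a1=2.120 → R1 fires; B=9 P=4 M=3 G=7
Draw 6: a1=1.431, a2=10.248, a3=3.096, a4=1.407, a5=3.185, a0=19.367; τ=−ln(0.4472)/19.367=0.042 → t=0.222; u2·a0=0.2826·19.367=5.473; a1=1.431 < 5.473 ≤ a1+a2=11.679 → R2 fires; B=10 P=4 M=3 G=6
Draw 7: a1=1.590, a2=8.784, a3=3.096, a4=1.206, a5=2.730, a0=17.406; τ=−ln(0.1672)/17.406=0.103 → t=0.324; u2·a0=0.7086·17.406=12.334; a1+a2=10.374 < 12.334 ≤ a1+…+a3=13.470 → R3 fires; B=11 P=5 M=2 G=6
Draw 8: a1=1.166, a2=10.980, a3=2.580, a4=1.206, a5=2.730, a0=18.662; τ=−ln(0.5090)/18.662=0.036 → t=0.361; u2·a0=0.9946·18.662=18.561; a1+…+a4=15.932 < 18.561 ≤ a1+…+a5=18.662 → R5 fires; B=11 P=5 M=3 G=7
Draw 9: a1=1.749, a2=12.810, a3=3.870, a4=1.407, a5=3.185, a0=23.021; τ=−ln(0.8363)/23.021=0.008 → t=0.368; u2·a0=0.0051·23.021=0.117 ≤ a1=1.749 → R1 fires; B=10 P=5 M=2 G=9
Draw 10: a1=1.060, a2=16.470, a3=2.580, a4=1.809, a5=4.095, a0=26.014; τ=−ln(0.3031)/26.014=0.046 → t=0.414 > T=0.38: stop.
M first becomes ≤ 4 when it reaches 4 at the event at t=0.023.

Threshold first reached at t = 0.023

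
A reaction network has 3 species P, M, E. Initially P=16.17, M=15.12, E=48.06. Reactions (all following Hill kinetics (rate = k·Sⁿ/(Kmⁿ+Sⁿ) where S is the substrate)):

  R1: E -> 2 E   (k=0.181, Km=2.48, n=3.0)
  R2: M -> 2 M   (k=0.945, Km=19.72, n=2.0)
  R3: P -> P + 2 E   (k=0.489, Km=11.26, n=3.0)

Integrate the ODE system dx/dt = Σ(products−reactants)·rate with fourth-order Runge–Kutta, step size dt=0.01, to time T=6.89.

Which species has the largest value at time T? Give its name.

Dominant species at T: E

RK4 with dt=0.01: 689 steps to T=6.89. Trajectory (selected grid times):
t=0.00: P=16.17 M=15.12 E=48.06
t=0.77: P=16.17 M=15.39 E=48.76
t=1.53: P=16.17 M=15.67 E=49.46
t=2.30: P=16.17 M=15.95 E=50.16
t=3.06: P=16.17 M=16.24 E=50.85
t=3.83: P=16.17 M=16.54 E=51.55
t=4.59: P=16.17 M=16.84 E=52.25
t=5.36: P=16.17 M=17.15 E=52.95
t=6.12: P=16.17 M=17.46 E=53.64
t=6.89: P=16.17 M=17.78 E=54.34
At T=6.89: P=16.17 M=17.78 E=54.34; the largest is E.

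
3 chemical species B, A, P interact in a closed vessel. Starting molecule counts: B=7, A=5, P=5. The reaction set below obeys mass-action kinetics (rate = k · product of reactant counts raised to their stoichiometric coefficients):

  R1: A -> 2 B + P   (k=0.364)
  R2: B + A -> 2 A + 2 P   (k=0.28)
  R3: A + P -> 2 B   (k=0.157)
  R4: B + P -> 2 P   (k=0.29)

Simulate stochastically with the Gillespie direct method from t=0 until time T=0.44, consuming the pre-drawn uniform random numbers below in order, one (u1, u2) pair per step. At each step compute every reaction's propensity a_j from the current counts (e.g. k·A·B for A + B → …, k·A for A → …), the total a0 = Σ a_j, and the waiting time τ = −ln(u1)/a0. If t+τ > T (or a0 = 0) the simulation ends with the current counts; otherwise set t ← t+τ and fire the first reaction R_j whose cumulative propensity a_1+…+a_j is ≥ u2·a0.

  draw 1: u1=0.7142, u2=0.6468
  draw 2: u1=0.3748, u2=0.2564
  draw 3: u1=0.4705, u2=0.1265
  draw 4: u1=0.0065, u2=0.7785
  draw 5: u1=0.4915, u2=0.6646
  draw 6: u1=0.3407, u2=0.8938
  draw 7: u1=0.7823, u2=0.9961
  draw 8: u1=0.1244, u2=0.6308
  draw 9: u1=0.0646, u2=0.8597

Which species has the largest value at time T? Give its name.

Dominant species at T: P

t=0.000: B=7 A=5 P=5
Draw 1: a1=1.820, a2=9.800, a3=3.925, a4=10.150, a0=25.695; τ=−ln(0.7142)/25.695=0.013 → t=0.013; u2·a0=0.6468·25.695=16.620; a1+…+a3=15.545 < 16.620 ≤ a1+…+a4=25.695 → R4 fires; B=6 A=5 P=6
Draw 2: a1=1.820, a2=8.400, a3=4.710, a4=10.440, a0=25.370; τ=−ln(0.3748)/25.370=0.039 → t=0.052; u2·a0=0.2564·25.370=6.505; a1=1.820 < 6.505 ≤ a1+a2=10.220 → R2 fires; B=5 A=6 P=8
Draw 3: a1=2.184, a2=8.400, a3=7.536, a4=11.600, a0=29.720; τ=−ln(0.4705)/29.720=0.025 → t=0.077; u2·a0=0.1265·29.720=3.760; a1=2.184 < 3.760 ≤ a1+a2=10.584 → R2 fires; B=4 A=7 P=10
Draw 4: a1=2.548, a2=7.840, a3=10.990, a4=11.600, a0=32.978; τ=−ln(0.0065)/32.978=0.153 → t=0.230; u2·a0=0.7785·32.978=25.673; a1+…+a3=21.378 < 25.673 ≤ a1+…+a4=32.978 → R4 fires; B=3 A=7 P=11
Draw 5: a1=2.548, a2=5.880, a3=12.089, a4=9.570, a0=30.087; τ=−ln(0.4915)/30.087=0.024 → t=0.253; u2·a0=0.6646·30.087=19.996; a1+a2=8.428 < 19.996 ≤ a1+…+a3=20.517 → R3 fires; B=5 A=6 P=10
Draw 6: a1=2.184, a2=8.400, a3=9.420, a4=14.500, a0=34.504; τ=−ln(0.3407)/34.504=0.031 → t=0.285; u2·a0=0.8938·34.504=30.840; a1+…+a3=20.004 < 30.840 ≤ a1+…+a4=34.504 → R4 fires; B=4 A=6 P=11
Draw 7: a1=2.184, a2=6.720, a3=10.362, a4=12.760, a0=32.026; τ=−ln(0.7823)/32.026=0.008 → t=0.292; u2·a0=0.9961·32.026=31.901; a1+…+a3=19.266 < 31.901 ≤ a1+…+a4=32.026 → R4 fires; B=3 A=6 P=12
Draw 8: a1=2.184, a2=5.040, a3=11.304, a4=10.440, a0=28.968; τ=−ln(0.1244)/28.968=0.072 → t=0.364; u2·a0=0.6308·28.968=18.273; a1+a2=7.224 < 18.273 ≤ a1+…+a3=18.528 → R3 fires; B=5 A=5 P=11
Draw 9: a1=1.820, a2=7.000, a3=8.635, a4=15.950, a0=33.405; τ=−ln(0.0646)/33.405=0.082 → t=0.446 > T=0.44: stop.
At T=0.44: B=5 A=5 P=11; the largest is P.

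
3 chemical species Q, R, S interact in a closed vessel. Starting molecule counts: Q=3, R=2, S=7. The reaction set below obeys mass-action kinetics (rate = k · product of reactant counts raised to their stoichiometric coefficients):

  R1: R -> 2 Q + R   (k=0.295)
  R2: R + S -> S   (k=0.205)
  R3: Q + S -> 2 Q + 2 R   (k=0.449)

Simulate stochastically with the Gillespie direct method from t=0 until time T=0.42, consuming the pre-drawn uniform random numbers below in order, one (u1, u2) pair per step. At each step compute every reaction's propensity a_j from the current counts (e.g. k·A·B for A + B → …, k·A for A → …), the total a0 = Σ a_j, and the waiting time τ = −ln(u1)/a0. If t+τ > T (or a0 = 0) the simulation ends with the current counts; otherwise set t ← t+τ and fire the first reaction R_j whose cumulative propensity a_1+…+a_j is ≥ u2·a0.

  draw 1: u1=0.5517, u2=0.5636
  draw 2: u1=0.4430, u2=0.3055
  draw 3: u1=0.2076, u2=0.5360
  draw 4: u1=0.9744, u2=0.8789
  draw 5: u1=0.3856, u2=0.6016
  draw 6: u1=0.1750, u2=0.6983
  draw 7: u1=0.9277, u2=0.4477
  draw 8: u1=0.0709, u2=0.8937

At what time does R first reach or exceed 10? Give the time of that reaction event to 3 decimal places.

Threshold first reached at t = 0.348

t=0.000: Q=3 R=2 S=7
Draw 1: a1=0.590, a2=2.870, a3=9.429, a0=12.889; τ=−ln(0.5517)/12.889=0.046 → t=0.046; u2·a0=0.5636·12.889=7.264; a1+a2=3.460 < 7.264 ≤ a1+…+a3=12.889 → R3 fires; Q=4 R=4 S=6
Draw 2: a1=1.180, a2=4.920, a3=10.776, a0=16.876; τ=−ln(0.4430)/16.876=0.048 → t=0.094; u2·a0=0.3055·16.876=5.156; a1=1.180 < 5.156 ≤ a1+a2=6.100 → R2 fires; Q=4 R=3 S=6
Draw 3: a1=0.885, a2=3.690, a3=10.776, a0=15.351; τ=−ln(0.2076)/15.351=0.102 → t=0.197; u2·a0=0.5360·15.351=8.228; a1+a2=4.575 < 8.228 ≤ a1+…+a3=15.351 → R3 fires; Q=5 R=5 S=5
Draw 4: a1=1.475, a2=5.125, a3=11.225, a0=17.825; τ=−ln(0.9744)/17.825=0.001 → t=0.198; u2·a0=0.8789·17.825=15.666; a1+a2=6.600 < 15.666 ≤ a1+…+a3=17.825 → R3 fires; Q=6 R=7 S=4
Draw 5: a1=2.065, a2=5.740, a3=10.776, a0=18.581; τ=−ln(0.3856)/18.581=0.051 → t=0.250; u2·a0=0.6016·18.581=11.178; a1+a2=7.805 < 11.178 ≤ a1+…+a3=18.581 → R3 fires; Q=7 R=9 S=3
Draw 6: a1=2.655, a2=5.535, a3=9.429, a0=17.619; τ=−ln(0.1750)/17.619=0.099 → t=0.348; u2·a0=0.6983·17.619=12.303; a1+a2=8.190 < 12.303 ≤ a1+…+a3=17.619 → R3 fires; Q=8 R=11 S=2
Draw 7: a1=3.245, a2=4.510, a3=7.184, a0=14.939; τ=−ln(0.9277)/14.939=0.005 → t=0.353; u2·a0=0.4477·14.939=6.688; a1=3.245 < 6.688 ≤ a1+a2=7.755 → R2 fires; Q=8 R=10 S=2
Draw 8: a1=2.950, a2=4.100, a3=7.184, a0=14.234; τ=−ln(0.0709)/14.234=0.186 → t=0.539 > T=0.42: stop.
R first becomes ≥ 10 when it reaches 11 at the event at t=0.348.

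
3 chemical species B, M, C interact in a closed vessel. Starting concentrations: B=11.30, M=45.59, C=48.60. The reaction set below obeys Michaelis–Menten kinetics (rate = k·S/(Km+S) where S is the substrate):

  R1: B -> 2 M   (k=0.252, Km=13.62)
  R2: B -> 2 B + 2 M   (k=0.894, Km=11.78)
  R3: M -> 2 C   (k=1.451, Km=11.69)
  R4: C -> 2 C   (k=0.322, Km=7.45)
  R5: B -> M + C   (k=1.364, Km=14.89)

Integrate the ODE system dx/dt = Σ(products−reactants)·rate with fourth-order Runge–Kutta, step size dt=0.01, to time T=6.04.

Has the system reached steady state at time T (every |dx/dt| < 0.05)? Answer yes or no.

Steady state at T: no

RK4 with dt=0.01: 604 steps to T=6.04. Trajectory (selected grid times):
t=0.00: B=11.30 M=45.59 C=48.60
t=0.67: B=11.12 M=45.94 C=50.73
t=1.34: B=10.95 M=46.29 C=52.86
t=2.01: B=10.78 M=46.62 C=54.99
t=2.68: B=10.60 M=46.94 C=57.11
t=3.36: B=10.43 M=47.26 C=59.27
t=4.03: B=10.26 M=47.56 C=61.40
t=4.70: B=10.10 M=47.85 C=63.53
t=5.37: B=9.94 M=48.13 C=65.65
t=6.04: B=9.77 M=48.40 C=67.77
Rates at T: R1=0.1053, R2=0.4054, R3=1.1687, R4=0.2901, R5=0.5405
dx/dt at T (Σ net stoichiometry × rate): B=-0.2404, M=+0.3931, C=+3.1681
Largest |dx/dt| is |+3.1681| (C) ≥ 0.05 → not steady.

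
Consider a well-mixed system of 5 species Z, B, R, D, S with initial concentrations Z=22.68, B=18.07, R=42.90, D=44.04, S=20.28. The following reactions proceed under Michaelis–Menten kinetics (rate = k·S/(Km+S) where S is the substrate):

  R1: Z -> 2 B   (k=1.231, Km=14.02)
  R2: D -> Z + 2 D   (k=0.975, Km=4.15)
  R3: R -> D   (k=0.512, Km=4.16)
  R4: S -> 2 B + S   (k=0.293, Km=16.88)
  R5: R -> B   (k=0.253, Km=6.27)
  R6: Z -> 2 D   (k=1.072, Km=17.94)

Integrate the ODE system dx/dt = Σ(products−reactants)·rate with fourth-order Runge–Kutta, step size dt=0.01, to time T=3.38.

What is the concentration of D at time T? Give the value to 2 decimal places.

D at T = 52.63

RK4 with dt=0.01: 338 steps to T=3.38. Trajectory (selected grid times):
t=0.00: Z=22.68 B=18.07 R=42.90 D=44.04 S=20.28
t=0.38: Z=22.50 B=18.85 R=42.64 D=45.01 S=20.28
t=0.75: Z=22.33 B=19.61 R=42.38 D=45.95 S=20.28
t=1.13: Z=22.16 B=20.39 R=42.12 D=46.92 S=20.28
t=1.50: Z=22.00 B=21.15 R=41.87 D=47.86 S=20.28
t=1.88: Z=21.83 B=21.92 R=41.61 D=48.83 S=20.28
t=2.25: Z=21.67 B=22.68 R=41.36 D=49.77 S=20.28
t=2.63: Z=21.50 B=23.45 R=41.10 D=50.73 S=20.28
t=3.00: Z=21.34 B=24.20 R=40.84 D=51.67 S=20.28
t=3.38: Z=21.18 B=24.97 R=40.58 D=52.63 S=20.28
Read off D at T=3.38: 52.63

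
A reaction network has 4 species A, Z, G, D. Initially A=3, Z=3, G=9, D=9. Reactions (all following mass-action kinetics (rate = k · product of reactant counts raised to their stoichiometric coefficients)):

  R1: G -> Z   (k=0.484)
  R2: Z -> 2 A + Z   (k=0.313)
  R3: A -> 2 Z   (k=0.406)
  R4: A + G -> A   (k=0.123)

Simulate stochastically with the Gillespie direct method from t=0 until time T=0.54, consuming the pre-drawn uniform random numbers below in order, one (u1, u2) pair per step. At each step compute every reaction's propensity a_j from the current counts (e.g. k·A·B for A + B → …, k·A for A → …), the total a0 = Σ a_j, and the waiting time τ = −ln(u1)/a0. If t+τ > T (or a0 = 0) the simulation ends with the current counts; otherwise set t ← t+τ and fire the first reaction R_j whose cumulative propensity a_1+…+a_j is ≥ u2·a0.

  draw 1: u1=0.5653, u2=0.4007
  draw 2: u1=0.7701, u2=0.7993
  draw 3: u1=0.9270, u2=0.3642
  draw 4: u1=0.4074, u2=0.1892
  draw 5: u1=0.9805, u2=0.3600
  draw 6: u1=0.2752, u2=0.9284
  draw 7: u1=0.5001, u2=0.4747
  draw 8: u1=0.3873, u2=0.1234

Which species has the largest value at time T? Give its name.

Dominant species at T: D

t=0.000: A=3 Z=3 G=9 D=9
Draw 1: a1=4.356, a2=0.939, a3=1.218, a4=3.321, a0=9.834; τ=−ln(0.5653)/9.834=0.058 → t=0.058; u2·a0=0.4007·9.834=3.940 ≤ a1=4.356 → R1 fires; A=3 Z=4 G=8 D=9
Draw 2: a1=3.872, a2=1.252, a3=1.218, a4=2.952, a0=9.294; τ=−ln(0.7701)/9.294=0.028 → t=0.086; u2·a0=0.7993·9.294=7.429; a1+…+a3=6.342 < 7.429 ≤ a1+…+a4=9.294 → R4 fires; A=3 Z=4 G=7 D=9
Draw 3: a1=3.388, a2=1.252, a3=1.218, a4=2.583, a0=8.441; τ=−ln(0.9270)/8.441=0.009 → t=0.095; u2·a0=0.3642·8.441=3.074 ≤ a1=3.388 → R1 fires; A=3 Z=5 G=6 D=9
Draw 4: a1=2.904, a2=1.565, a3=1.218, a4=2.214, a0=7.901; τ=−ln(0.4074)/7.901=0.114 → t=0.209; u2·a0=0.1892·7.901=1.495 ≤ a1=2.904 → R1 fires; A=3 Z=6 G=5 D=9
Draw 5: a1=2.420, a2=1.878, a3=1.218, a4=1.845, a0=7.361; τ=−ln(0.9805)/7.361=0.003 → t=0.211; u2·a0=0.3600·7.361=2.650; a1=2.420 < 2.650 ≤ a1+a2=4.298 → R2 fires; A=5 Z=6 G=5 D=9
Draw 6: a1=2.420, a2=1.878, a3=2.030, a4=3.075, a0=9.403; τ=−ln(0.2752)/9.403=0.137 → t=0.349; u2·a0=0.9284·9.403=8.730; a1+…+a3=6.328 < 8.730 ≤ a1+…+a4=9.403 → R4 fires; A=5 Z=6 G=4 D=9
Draw 7: a1=1.936, a2=1.878, a3=2.030, a4=2.460, a0=8.304; τ=−ln(0.5001)/8.304=0.083 → t=0.432; u2·a0=0.4747·8.304=3.942; a1+a2=3.814 < 3.942 ≤ a1+…+a3=5.844 → R3 fires; A=4 Z=8 G=4 D=9
Draw 8: a1=1.936, a2=2.504, a3=1.624, a4=1.968, a0=8.032; τ=−ln(0.3873)/8.032=0.118 → t=0.550 > T=0.54: stop.
At T=0.54: A=4 Z=8 G=4 D=9; the largest is D.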